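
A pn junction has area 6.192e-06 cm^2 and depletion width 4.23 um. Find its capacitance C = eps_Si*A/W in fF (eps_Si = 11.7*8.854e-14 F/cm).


Step 1: eps_Si = 11.7 * 8.854e-14 = 1.035918e-12 F/cm
Step 2: W in cm = 4.23 * 1e-4 = 4.23e-04 cm
Step 3: C = 1.035918e-12 * 6.192e-06 / 4.23e-04 = 1.516408e-14 F
Step 4: C = 15.16 fF

15.16


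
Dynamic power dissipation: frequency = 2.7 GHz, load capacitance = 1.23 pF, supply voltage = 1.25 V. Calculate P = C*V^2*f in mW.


Step 1: V^2 = 1.25^2 = 1.5625 V^2
Step 2: P = C*V^2*f = 1.23e-12 F * 1.5625 * 2.7e9 Hz
Step 3: P = 5.1890625e-03 W
Step 4: P = 5.189 mW

5.189


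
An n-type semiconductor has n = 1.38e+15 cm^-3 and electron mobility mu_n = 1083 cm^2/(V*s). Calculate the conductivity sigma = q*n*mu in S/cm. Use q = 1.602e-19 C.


Step 1: sigma = q * n * mu
Step 2: sigma = 1.602e-19 * 1.38e+15 * 1083
Step 3: sigma = 2.394e-01 S/cm

2.394e-01


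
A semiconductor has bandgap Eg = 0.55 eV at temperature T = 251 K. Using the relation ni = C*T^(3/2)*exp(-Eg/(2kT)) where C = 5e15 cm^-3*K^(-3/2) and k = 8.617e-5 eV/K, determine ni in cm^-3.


Step 1: Compute kT = 8.617e-5 * 251 = 0.02162867 eV
Step 2: Exponent = -Eg/(2kT) = -0.55/(2*0.02162867) = -12.71461
Step 3: T^(3/2) = 251^1.5 = 3976.59
Step 4: ni = 5e15 * 3976.59 * exp(-12.71461) = 5.98e+13 cm^-3

5.98e+13


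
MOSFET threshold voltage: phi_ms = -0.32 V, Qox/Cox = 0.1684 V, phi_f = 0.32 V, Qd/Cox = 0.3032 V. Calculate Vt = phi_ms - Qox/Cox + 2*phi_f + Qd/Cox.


Step 1: Vt = phi_ms - Qox/Cox + 2*phi_f + Qd/Cox
Step 2: Vt = -0.32 - 0.1684 + 2*0.32 + 0.3032
Step 3: Vt = -0.32 - 0.1684 + 0.64 + 0.3032
Step 4: Vt = 0.4548 V

0.4548


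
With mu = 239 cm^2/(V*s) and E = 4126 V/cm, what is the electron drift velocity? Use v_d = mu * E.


Step 1: v_d = mu * E
Step 2: v_d = 239 * 4126 = 986114
Step 3: v_d = 9.86e+05 cm/s

9.86e+05


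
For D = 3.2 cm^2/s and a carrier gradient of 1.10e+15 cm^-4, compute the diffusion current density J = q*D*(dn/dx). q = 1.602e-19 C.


Step 1: J = q * D * (dn/dx)
Step 2: J = 1.602e-19 * 3.2 * 1.10e+15
Step 3: J = 5.64e-04 A/cm^2

5.64e-04


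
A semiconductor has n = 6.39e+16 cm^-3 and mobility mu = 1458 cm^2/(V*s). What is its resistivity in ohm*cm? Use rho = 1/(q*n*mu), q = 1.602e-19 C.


Step 1: sigma = q * n * mu = 1.602e-19 * 6.39e+16 * 1458 = 1.49252e+01 S/cm
Step 2: rho = 1 / sigma = 1 / 1.49252e+01 = 0.067 ohm*cm

0.067


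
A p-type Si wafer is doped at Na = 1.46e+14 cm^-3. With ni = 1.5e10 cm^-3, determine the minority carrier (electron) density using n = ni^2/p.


Step 1: Majority hole concentration p ≈ Na = 1.46e+14 cm^-3
Step 2: n = ni^2 / Na = (1.5e10)^2 / 1.46e+14
Step 3: n = 1.54e+06 cm^-3

1.54e+06


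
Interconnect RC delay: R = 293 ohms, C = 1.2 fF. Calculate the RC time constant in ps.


Step 1: tau = R * C
Step 2: tau = 293 * 1.2 fF = 293 * 1.2e-15 F
Step 3: tau = 3.516e-13 s = 0.3516 ps

0.3516


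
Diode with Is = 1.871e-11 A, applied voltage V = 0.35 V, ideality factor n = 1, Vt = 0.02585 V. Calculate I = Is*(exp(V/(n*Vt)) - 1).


Step 1: V/(n*Vt) = 0.35/(1*0.02585) = 13.5397
Step 2: exp(13.5397) = 7.5896e+05
Step 3: I = 1.871e-11 * (7.5896e+05 - 1) = 1.42e-05 A

1.42e-05


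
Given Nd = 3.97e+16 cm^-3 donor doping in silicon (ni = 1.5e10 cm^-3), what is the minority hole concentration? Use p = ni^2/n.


Step 1: Since Nd >> ni, n ≈ Nd = 3.97e+16 cm^-3
Step 2: p = ni^2 / n = (1.5e10)^2 / 3.97e+16
Step 3: p = 2.25e20 / 3.97e+16 = 5.67e+03 cm^-3

5.67e+03


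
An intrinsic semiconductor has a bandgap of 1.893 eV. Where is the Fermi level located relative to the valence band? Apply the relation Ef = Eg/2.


Step 1: For an intrinsic semiconductor, the Fermi level sits at midgap.
Step 2: Ef = Eg / 2 = 1.893 / 2 = 0.9465 eV

0.9465


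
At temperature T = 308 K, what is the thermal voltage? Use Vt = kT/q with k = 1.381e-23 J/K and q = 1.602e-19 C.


Step 1: kT = 1.381e-23 * 308 = 4.25348e-21 J
Step 2: Vt = kT/q = 4.25348e-21 / 1.602e-19
Step 3: Vt = 0.02655 V

0.02655


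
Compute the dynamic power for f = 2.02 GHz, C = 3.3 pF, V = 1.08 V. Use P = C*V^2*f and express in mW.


Step 1: V^2 = 1.08^2 = 1.1664 V^2
Step 2: P = C*V^2*f = 3.3e-12 F * 1.1664 * 2.02e9 Hz
Step 3: P = 7.7752224e-03 W
Step 4: P = 7.775 mW

7.775


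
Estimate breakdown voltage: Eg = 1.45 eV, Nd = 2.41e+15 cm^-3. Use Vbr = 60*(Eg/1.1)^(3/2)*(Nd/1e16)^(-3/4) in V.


Step 1: Eg/1.1 = 1.45/1.1 = 1.318182
Step 2: (Eg/1.1)^1.5 = 1.318182^1.5 = 1.513433
Step 3: (Nd/1e16)^(-0.75) = (0.241)^(-0.75) = 2.907282
Step 4: Vbr = 60 * 1.513433 * 2.907282 = 264.0 V

264.0


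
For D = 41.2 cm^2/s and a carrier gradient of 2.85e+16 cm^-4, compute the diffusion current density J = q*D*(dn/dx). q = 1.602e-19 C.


Step 1: J = q * D * (dn/dx)
Step 2: J = 1.602e-19 * 41.2 * 2.85e+16
Step 3: J = 1.88e-01 A/cm^2

1.88e-01


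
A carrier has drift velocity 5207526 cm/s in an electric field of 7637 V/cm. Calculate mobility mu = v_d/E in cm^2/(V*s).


Step 1: mu = v_d / E
Step 2: mu = 5207526 / 7637
Step 3: mu = 681.88 cm^2/(V*s)

681.88


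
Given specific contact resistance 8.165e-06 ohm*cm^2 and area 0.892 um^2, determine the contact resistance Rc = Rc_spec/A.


Step 1: Convert area to cm^2: 0.892 um^2 = 8.9200e-09 cm^2
Step 2: Rc = Rc_spec / A = 8.165e-06 / 8.9200e-09
Step 3: Rc = 9.15e+02 ohms

9.15e+02


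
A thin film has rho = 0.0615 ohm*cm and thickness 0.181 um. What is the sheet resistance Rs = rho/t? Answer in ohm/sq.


Step 1: Convert thickness to cm: t = 0.181 um = 1.8100e-05 cm
Step 2: Rs = rho / t = 0.0615 / 1.8100e-05
Step 3: Rs = 3397.8 ohm/sq

3397.8


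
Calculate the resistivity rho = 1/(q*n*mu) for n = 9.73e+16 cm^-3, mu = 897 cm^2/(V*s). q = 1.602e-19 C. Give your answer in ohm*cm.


Step 1: sigma = q * n * mu = 1.602e-19 * 9.73e+16 * 897 = 1.39820e+01 S/cm
Step 2: rho = 1 / sigma = 1 / 1.39820e+01 = 0.07152 ohm*cm

0.07152


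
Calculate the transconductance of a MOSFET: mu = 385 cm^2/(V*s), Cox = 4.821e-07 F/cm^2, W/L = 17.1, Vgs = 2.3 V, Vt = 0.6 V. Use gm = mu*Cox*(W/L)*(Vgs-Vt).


Step 1: Vov = Vgs - Vt = 2.3 - 0.6 = 1.7 V
Step 2: gm = mu * Cox * (W/L) * Vov
Step 3: gm = 385 * 4.821e-07 * 17.1 * 1.7 = 5.40e-03 S

5.40e-03


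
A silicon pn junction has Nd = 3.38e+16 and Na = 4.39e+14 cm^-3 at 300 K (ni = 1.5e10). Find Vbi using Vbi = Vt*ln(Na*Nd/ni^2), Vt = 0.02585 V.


Step 1: Compute Na*Nd/ni^2 = 4.39e+14 * 3.38e+16 / (1.5e10)^2 = 6.5948e+10
Step 2: ln(6.5948e+10) = 24.9121
Step 3: Vbi = 0.02585 * 24.9121 = 0.644 V

0.644


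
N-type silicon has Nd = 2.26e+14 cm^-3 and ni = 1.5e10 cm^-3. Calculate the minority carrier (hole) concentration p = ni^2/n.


Step 1: Since Nd >> ni, n ≈ Nd = 2.26e+14 cm^-3
Step 2: p = ni^2 / n = (1.5e10)^2 / 2.26e+14
Step 3: p = 2.25e20 / 2.26e+14 = 9.96e+05 cm^-3

9.96e+05


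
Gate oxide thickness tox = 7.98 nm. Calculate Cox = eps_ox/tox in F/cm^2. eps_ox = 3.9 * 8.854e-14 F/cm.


Step 1: eps_ox = 3.9 * 8.854e-14 = 3.45306e-13 F/cm
Step 2: tox in cm = 7.98 nm * 1e-7 = 7.9800e-07 cm
Step 3: Cox = 3.45306e-13 / 7.9800e-07 = 4.33e-07 F/cm^2

4.33e-07


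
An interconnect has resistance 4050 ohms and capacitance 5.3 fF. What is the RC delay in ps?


Step 1: tau = R * C
Step 2: tau = 4050 * 5.3 fF = 4050 * 5.3e-15 F
Step 3: tau = 2.1465e-11 s = 21.465 ps

21.465


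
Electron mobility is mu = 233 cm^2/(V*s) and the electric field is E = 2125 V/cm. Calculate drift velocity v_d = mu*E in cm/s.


Step 1: v_d = mu * E
Step 2: v_d = 233 * 2125 = 495125
Step 3: v_d = 4.95e+05 cm/s

4.95e+05


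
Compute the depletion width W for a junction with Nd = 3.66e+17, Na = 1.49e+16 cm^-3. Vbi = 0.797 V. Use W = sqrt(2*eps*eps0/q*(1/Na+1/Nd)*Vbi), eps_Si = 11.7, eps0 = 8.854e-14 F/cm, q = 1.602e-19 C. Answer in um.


Step 1: 1/Na + 1/Nd = 1/1.49e+16 + 1/3.66e+17 = 6.98463e-17
Step 2: 2*eps*eps0/q = 2*11.7*8.854e-14/1.602e-19 = 1.293281e+07
Step 3: W^2 = 1.293281e+07 * 6.98463e-17 * 0.797 = 7.19937e-10
Step 4: W = sqrt(7.19937e-10) = 2.683e-05 cm = 0.2683 um

0.2683


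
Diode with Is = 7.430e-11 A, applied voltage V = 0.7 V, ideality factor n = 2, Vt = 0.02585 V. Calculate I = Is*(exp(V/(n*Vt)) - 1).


Step 1: V/(n*Vt) = 0.7/(2*0.02585) = 13.5397
Step 2: exp(13.5397) = 7.5896e+05
Step 3: I = 7.430e-11 * (7.5896e+05 - 1) = 5.64e-05 A

5.64e-05


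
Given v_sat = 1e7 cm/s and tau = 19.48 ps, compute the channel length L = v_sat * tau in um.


Step 1: tau in seconds = 19.48 ps * 1e-12 = 1.9480e-11 s
Step 2: L = v_sat * tau = 1e7 * 1.9480e-11 = 1.9480e-04 cm
Step 3: L in um = 1.9480e-04 * 1e4 = 1.948 um

1.948


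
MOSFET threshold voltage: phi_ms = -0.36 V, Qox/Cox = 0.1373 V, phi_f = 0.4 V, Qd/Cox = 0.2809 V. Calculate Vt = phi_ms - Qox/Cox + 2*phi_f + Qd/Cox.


Step 1: Vt = phi_ms - Qox/Cox + 2*phi_f + Qd/Cox
Step 2: Vt = -0.36 - 0.1373 + 2*0.4 + 0.2809
Step 3: Vt = -0.36 - 0.1373 + 0.8 + 0.2809
Step 4: Vt = 0.5836 V

0.5836


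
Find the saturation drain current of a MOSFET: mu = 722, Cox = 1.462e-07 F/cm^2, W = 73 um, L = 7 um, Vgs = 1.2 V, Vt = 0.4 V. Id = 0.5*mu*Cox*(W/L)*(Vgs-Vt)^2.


Step 1: Overdrive voltage Vov = Vgs - Vt = 1.2 - 0.4 = 0.8 V
Step 2: W/L = 73/7 = 10.4286
Step 3: Id = 0.5 * 722 * 1.462e-07 * 10.4286 * 0.8^2
Step 4: Id = 3.52e-04 A

3.52e-04


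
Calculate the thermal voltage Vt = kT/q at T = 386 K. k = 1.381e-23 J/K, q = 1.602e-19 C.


Step 1: kT = 1.381e-23 * 386 = 5.33066e-21 J
Step 2: Vt = kT/q = 5.33066e-21 / 1.602e-19
Step 3: Vt = 0.03328 V

0.03328


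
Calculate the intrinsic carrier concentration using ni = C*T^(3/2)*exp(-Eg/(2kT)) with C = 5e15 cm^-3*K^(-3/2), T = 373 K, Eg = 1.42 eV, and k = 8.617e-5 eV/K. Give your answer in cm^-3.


Step 1: Compute kT = 8.617e-5 * 373 = 0.03214141 eV
Step 2: Exponent = -Eg/(2kT) = -1.42/(2*0.03214141) = -22.08988
Step 3: T^(3/2) = 373^1.5 = 7203.83
Step 4: ni = 5e15 * 7203.83 * exp(-22.08988) = 9.18e+09 cm^-3

9.18e+09


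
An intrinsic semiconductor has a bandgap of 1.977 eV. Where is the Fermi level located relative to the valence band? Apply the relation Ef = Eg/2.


Step 1: For an intrinsic semiconductor, the Fermi level sits at midgap.
Step 2: Ef = Eg / 2 = 1.977 / 2 = 0.9885 eV

0.9885


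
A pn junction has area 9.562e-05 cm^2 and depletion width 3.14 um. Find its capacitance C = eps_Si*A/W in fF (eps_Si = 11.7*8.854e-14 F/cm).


Step 1: eps_Si = 11.7 * 8.854e-14 = 1.035918e-12 F/cm
Step 2: W in cm = 3.14 * 1e-4 = 3.14e-04 cm
Step 3: C = 1.035918e-12 * 9.562e-05 / 3.14e-04 = 3.154601e-13 F
Step 4: C = 315.46 fF

315.46


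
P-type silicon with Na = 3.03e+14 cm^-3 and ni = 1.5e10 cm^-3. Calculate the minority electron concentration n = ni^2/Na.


Step 1: Majority hole concentration p ≈ Na = 3.03e+14 cm^-3
Step 2: n = ni^2 / Na = (1.5e10)^2 / 3.03e+14
Step 3: n = 7.43e+05 cm^-3

7.43e+05


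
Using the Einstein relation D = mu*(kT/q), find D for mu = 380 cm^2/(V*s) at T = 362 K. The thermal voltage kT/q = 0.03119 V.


Step 1: D = mu * (kT/q)
Step 2: D = 380 * 0.03119
Step 3: D = 11.85 cm^2/s

11.85


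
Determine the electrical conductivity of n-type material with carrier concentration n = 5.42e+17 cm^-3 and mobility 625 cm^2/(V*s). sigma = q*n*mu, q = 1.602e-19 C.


Step 1: sigma = q * n * mu
Step 2: sigma = 1.602e-19 * 5.42e+17 * 625
Step 3: sigma = 5.427e+01 S/cm

5.427e+01


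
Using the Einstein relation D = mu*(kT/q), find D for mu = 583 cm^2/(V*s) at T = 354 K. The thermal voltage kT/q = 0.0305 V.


Step 1: D = mu * (kT/q)
Step 2: D = 583 * 0.0305
Step 3: D = 17.78 cm^2/s

17.78


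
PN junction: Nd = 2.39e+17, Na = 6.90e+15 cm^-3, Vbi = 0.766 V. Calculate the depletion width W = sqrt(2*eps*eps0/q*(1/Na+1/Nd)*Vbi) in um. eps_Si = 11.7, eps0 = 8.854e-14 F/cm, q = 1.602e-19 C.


Step 1: 1/Na + 1/Nd = 1/6.90e+15 + 1/2.39e+17 = 1.49112e-16
Step 2: 2*eps*eps0/q = 2*11.7*8.854e-14/1.602e-19 = 1.293281e+07
Step 3: W^2 = 1.293281e+07 * 1.49112e-16 * 0.766 = 1.47718e-09
Step 4: W = sqrt(1.47718e-09) = 3.843e-05 cm = 0.3843 um

0.3843


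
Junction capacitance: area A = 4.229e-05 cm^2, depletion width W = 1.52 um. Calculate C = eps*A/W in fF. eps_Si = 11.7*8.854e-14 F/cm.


Step 1: eps_Si = 11.7 * 8.854e-14 = 1.035918e-12 F/cm
Step 2: W in cm = 1.52 * 1e-4 = 1.52e-04 cm
Step 3: C = 1.035918e-12 * 4.229e-05 / 1.52e-04 = 2.882169e-13 F
Step 4: C = 288.22 fF

288.22


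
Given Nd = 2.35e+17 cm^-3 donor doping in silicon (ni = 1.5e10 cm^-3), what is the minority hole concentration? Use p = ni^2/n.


Step 1: Since Nd >> ni, n ≈ Nd = 2.35e+17 cm^-3
Step 2: p = ni^2 / n = (1.5e10)^2 / 2.35e+17
Step 3: p = 2.25e20 / 2.35e+17 = 9.57e+02 cm^-3

9.57e+02


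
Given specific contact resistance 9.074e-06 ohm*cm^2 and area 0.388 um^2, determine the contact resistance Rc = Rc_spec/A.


Step 1: Convert area to cm^2: 0.388 um^2 = 3.8800e-09 cm^2
Step 2: Rc = Rc_spec / A = 9.074e-06 / 3.8800e-09
Step 3: Rc = 2.34e+03 ohms

2.34e+03


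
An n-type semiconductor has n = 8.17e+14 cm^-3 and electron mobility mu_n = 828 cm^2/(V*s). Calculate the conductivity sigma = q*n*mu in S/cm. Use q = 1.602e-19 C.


Step 1: sigma = q * n * mu
Step 2: sigma = 1.602e-19 * 8.17e+14 * 828
Step 3: sigma = 1.084e-01 S/cm

1.084e-01


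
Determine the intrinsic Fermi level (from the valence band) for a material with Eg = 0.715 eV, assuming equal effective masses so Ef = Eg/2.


Step 1: For an intrinsic semiconductor, the Fermi level sits at midgap.
Step 2: Ef = Eg / 2 = 0.715 / 2 = 0.3575 eV

0.3575


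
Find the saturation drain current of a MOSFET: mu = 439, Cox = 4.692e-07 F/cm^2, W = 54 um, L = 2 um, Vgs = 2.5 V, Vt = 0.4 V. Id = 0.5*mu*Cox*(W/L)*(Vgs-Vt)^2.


Step 1: Overdrive voltage Vov = Vgs - Vt = 2.5 - 0.4 = 2.1 V
Step 2: W/L = 54/2 = 27
Step 3: Id = 0.5 * 439 * 4.692e-07 * 27 * 2.1^2
Step 4: Id = 1.23e-02 A

1.23e-02


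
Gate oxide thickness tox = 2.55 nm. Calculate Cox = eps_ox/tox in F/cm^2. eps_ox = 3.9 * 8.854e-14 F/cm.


Step 1: eps_ox = 3.9 * 8.854e-14 = 3.45306e-13 F/cm
Step 2: tox in cm = 2.55 nm * 1e-7 = 2.5500e-07 cm
Step 3: Cox = 3.45306e-13 / 2.5500e-07 = 1.35e-06 F/cm^2

1.35e-06


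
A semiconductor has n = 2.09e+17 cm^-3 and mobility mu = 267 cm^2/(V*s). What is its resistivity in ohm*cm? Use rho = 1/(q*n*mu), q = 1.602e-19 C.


Step 1: sigma = q * n * mu = 1.602e-19 * 2.09e+17 * 267 = 8.93964e+00 S/cm
Step 2: rho = 1 / sigma = 1 / 8.93964e+00 = 0.1119 ohm*cm

0.1119


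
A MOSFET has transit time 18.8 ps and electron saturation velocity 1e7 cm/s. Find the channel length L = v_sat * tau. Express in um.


Step 1: tau in seconds = 18.8 ps * 1e-12 = 1.8800e-11 s
Step 2: L = v_sat * tau = 1e7 * 1.8800e-11 = 1.8800e-04 cm
Step 3: L in um = 1.8800e-04 * 1e4 = 1.88 um

1.88


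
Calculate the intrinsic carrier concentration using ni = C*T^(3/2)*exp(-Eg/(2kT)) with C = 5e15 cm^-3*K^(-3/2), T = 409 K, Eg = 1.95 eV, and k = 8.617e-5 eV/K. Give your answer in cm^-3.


Step 1: Compute kT = 8.617e-5 * 409 = 0.03524353 eV
Step 2: Exponent = -Eg/(2kT) = -1.95/(2*0.03524353) = -27.66465
Step 3: T^(3/2) = 409^1.5 = 8271.51
Step 4: ni = 5e15 * 8271.51 * exp(-27.66465) = 4.00e+07 cm^-3

4.00e+07


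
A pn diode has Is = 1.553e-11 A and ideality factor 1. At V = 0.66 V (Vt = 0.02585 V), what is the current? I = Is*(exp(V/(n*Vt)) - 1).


Step 1: V/(n*Vt) = 0.66/(1*0.02585) = 25.5319
Step 2: exp(25.5319) = 1.2256e+11
Step 3: I = 1.553e-11 * (1.2256e+11 - 1) = 1.90e+00 A

1.90e+00


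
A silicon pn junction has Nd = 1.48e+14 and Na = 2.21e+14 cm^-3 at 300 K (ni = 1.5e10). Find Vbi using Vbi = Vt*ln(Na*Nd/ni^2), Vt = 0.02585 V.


Step 1: Compute Na*Nd/ni^2 = 2.21e+14 * 1.48e+14 / (1.5e10)^2 = 1.4537e+08
Step 2: ln(1.4537e+08) = 18.7948
Step 3: Vbi = 0.02585 * 18.7948 = 0.486 V

0.486


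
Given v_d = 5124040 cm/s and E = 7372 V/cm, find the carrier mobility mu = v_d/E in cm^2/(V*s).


Step 1: mu = v_d / E
Step 2: mu = 5124040 / 7372
Step 3: mu = 695.07 cm^2/(V*s)

695.07


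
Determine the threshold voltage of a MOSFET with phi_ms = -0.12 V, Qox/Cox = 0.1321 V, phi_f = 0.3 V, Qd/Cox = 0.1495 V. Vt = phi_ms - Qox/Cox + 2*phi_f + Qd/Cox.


Step 1: Vt = phi_ms - Qox/Cox + 2*phi_f + Qd/Cox
Step 2: Vt = -0.12 - 0.1321 + 2*0.3 + 0.1495
Step 3: Vt = -0.12 - 0.1321 + 0.6 + 0.1495
Step 4: Vt = 0.4974 V

0.4974


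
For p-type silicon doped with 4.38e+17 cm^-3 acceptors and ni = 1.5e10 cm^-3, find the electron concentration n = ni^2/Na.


Step 1: Majority hole concentration p ≈ Na = 4.38e+17 cm^-3
Step 2: n = ni^2 / Na = (1.5e10)^2 / 4.38e+17
Step 3: n = 5.14e+02 cm^-3

5.14e+02


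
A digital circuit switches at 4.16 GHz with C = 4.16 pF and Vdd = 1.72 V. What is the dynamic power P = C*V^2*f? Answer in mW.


Step 1: V^2 = 1.72^2 = 2.9584 V^2
Step 2: P = C*V^2*f = 4.16e-12 F * 2.9584 * 4.16e9 Hz
Step 3: P = 5.119688704e-02 W
Step 4: P = 51.197 mW

51.197


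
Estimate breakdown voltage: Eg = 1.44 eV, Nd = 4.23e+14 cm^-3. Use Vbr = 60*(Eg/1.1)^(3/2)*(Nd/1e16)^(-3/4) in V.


Step 1: Eg/1.1 = 1.44/1.1 = 1.309091
Step 2: (Eg/1.1)^1.5 = 1.309091^1.5 = 1.497803
Step 3: (Nd/1e16)^(-0.75) = (0.0423)^(-0.75) = 10.721233
Step 4: Vbr = 60 * 1.497803 * 10.721233 = 963.5 V

963.5


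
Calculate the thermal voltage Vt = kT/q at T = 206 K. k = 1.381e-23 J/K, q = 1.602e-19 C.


Step 1: kT = 1.381e-23 * 206 = 2.84486e-21 J
Step 2: Vt = kT/q = 2.84486e-21 / 1.602e-19
Step 3: Vt = 0.01776 V

0.01776


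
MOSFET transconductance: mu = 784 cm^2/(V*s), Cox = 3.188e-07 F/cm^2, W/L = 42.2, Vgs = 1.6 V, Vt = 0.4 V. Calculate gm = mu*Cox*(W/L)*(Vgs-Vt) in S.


Step 1: Vov = Vgs - Vt = 1.6 - 0.4 = 1.2 V
Step 2: gm = mu * Cox * (W/L) * Vov
Step 3: gm = 784 * 3.188e-07 * 42.2 * 1.2 = 1.27e-02 S

1.27e-02


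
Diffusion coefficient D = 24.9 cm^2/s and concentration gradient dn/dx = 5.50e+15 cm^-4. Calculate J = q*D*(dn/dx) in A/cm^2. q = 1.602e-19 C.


Step 1: J = q * D * (dn/dx)
Step 2: J = 1.602e-19 * 24.9 * 5.50e+15
Step 3: J = 2.19e-02 A/cm^2

2.19e-02


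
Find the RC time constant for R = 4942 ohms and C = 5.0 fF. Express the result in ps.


Step 1: tau = R * C
Step 2: tau = 4942 * 5.0 fF = 4942 * 5.0e-15 F
Step 3: tau = 2.471e-11 s = 24.71 ps

24.71


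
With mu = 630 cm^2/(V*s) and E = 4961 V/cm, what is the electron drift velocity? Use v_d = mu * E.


Step 1: v_d = mu * E
Step 2: v_d = 630 * 4961 = 3125430
Step 3: v_d = 3.13e+06 cm/s

3.13e+06


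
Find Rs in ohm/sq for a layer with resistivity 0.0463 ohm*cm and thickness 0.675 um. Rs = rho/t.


Step 1: Convert thickness to cm: t = 0.675 um = 6.7500e-05 cm
Step 2: Rs = rho / t = 0.0463 / 6.7500e-05
Step 3: Rs = 685.9 ohm/sq

685.9


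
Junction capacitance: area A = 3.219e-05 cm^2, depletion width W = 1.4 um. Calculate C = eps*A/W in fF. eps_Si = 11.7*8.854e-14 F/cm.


Step 1: eps_Si = 11.7 * 8.854e-14 = 1.035918e-12 F/cm
Step 2: W in cm = 1.4 * 1e-4 = 1.40e-04 cm
Step 3: C = 1.035918e-12 * 3.219e-05 / 1.40e-04 = 2.381871e-13 F
Step 4: C = 238.19 fF

238.19


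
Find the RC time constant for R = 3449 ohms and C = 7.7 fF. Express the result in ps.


Step 1: tau = R * C
Step 2: tau = 3449 * 7.7 fF = 3449 * 7.7e-15 F
Step 3: tau = 2.65573e-11 s = 26.5573 ps

26.5573


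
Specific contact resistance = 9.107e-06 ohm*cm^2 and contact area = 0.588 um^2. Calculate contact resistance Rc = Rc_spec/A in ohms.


Step 1: Convert area to cm^2: 0.588 um^2 = 5.8800e-09 cm^2
Step 2: Rc = Rc_spec / A = 9.107e-06 / 5.8800e-09
Step 3: Rc = 1.55e+03 ohms

1.55e+03


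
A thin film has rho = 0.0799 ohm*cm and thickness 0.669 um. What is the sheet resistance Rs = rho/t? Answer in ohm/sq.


Step 1: Convert thickness to cm: t = 0.669 um = 6.6900e-05 cm
Step 2: Rs = rho / t = 0.0799 / 6.6900e-05
Step 3: Rs = 1194.3 ohm/sq

1194.3


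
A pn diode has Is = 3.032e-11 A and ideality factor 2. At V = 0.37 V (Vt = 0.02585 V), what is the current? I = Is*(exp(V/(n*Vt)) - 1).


Step 1: V/(n*Vt) = 0.37/(2*0.02585) = 7.1567
Step 2: exp(7.1567) = 1.2827e+03
Step 3: I = 3.032e-11 * (1.2827e+03 - 1) = 3.89e-08 A

3.89e-08


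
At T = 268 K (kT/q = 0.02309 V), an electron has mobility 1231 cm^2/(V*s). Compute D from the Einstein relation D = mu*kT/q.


Step 1: D = mu * (kT/q)
Step 2: D = 1231 * 0.02309
Step 3: D = 28.42 cm^2/s

28.42


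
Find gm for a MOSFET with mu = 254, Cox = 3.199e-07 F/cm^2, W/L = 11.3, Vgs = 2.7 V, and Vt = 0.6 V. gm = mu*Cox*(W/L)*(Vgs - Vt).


Step 1: Vov = Vgs - Vt = 2.7 - 0.6 = 2.1 V
Step 2: gm = mu * Cox * (W/L) * Vov
Step 3: gm = 254 * 3.199e-07 * 11.3 * 2.1 = 1.93e-03 S

1.93e-03


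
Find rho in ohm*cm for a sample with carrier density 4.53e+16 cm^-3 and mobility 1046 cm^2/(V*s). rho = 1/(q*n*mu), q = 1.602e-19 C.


Step 1: sigma = q * n * mu = 1.602e-19 * 4.53e+16 * 1046 = 7.59088e+00 S/cm
Step 2: rho = 1 / sigma = 1 / 7.59088e+00 = 0.1317 ohm*cm

0.1317


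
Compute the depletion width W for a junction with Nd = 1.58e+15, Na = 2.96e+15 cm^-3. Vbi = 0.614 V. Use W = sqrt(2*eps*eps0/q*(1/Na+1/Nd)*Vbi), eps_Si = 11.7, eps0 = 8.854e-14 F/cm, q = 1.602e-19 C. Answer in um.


Step 1: 1/Na + 1/Nd = 1/2.96e+15 + 1/1.58e+15 = 9.70749e-16
Step 2: 2*eps*eps0/q = 2*11.7*8.854e-14/1.602e-19 = 1.293281e+07
Step 3: W^2 = 1.293281e+07 * 9.70749e-16 * 0.614 = 7.70847e-09
Step 4: W = sqrt(7.70847e-09) = 8.780e-05 cm = 0.878 um

0.878


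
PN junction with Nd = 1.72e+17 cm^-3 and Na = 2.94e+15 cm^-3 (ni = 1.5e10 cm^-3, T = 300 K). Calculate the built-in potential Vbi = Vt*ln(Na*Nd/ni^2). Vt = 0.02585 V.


Step 1: Compute Na*Nd/ni^2 = 2.94e+15 * 1.72e+17 / (1.5e10)^2 = 2.2475e+12
Step 2: ln(2.2475e+12) = 28.4408
Step 3: Vbi = 0.02585 * 28.4408 = 0.735 V

0.735


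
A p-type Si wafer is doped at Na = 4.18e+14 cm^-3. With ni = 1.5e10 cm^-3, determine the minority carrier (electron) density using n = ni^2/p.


Step 1: Majority hole concentration p ≈ Na = 4.18e+14 cm^-3
Step 2: n = ni^2 / Na = (1.5e10)^2 / 4.18e+14
Step 3: n = 5.38e+05 cm^-3

5.38e+05


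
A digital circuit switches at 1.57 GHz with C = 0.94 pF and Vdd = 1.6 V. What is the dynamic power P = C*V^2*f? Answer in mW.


Step 1: V^2 = 1.6^2 = 2.56 V^2
Step 2: P = C*V^2*f = 0.94e-12 F * 2.56 * 1.57e9 Hz
Step 3: P = 3.778048e-03 W
Step 4: P = 3.778 mW

3.778


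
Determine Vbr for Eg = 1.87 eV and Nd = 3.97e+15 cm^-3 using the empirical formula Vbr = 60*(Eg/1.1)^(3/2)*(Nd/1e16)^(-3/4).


Step 1: Eg/1.1 = 1.87/1.1 = 1.700000
Step 2: (Eg/1.1)^1.5 = 1.700000^1.5 = 2.216529
Step 3: (Nd/1e16)^(-0.75) = (0.397)^(-0.75) = 1.999434
Step 4: Vbr = 60 * 2.216529 * 1.999434 = 265.9 V

265.9


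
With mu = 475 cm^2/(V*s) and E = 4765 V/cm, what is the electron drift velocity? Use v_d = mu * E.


Step 1: v_d = mu * E
Step 2: v_d = 475 * 4765 = 2263375
Step 3: v_d = 2.26e+06 cm/s

2.26e+06


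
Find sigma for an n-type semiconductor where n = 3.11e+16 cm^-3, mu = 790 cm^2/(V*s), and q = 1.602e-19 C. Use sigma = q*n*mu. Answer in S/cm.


Step 1: sigma = q * n * mu
Step 2: sigma = 1.602e-19 * 3.11e+16 * 790
Step 3: sigma = 3.936e+00 S/cm

3.936e+00


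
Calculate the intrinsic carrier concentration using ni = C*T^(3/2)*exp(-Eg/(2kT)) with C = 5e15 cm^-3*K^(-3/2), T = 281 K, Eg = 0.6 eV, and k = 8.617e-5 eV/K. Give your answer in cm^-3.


Step 1: Compute kT = 8.617e-5 * 281 = 0.02421377 eV
Step 2: Exponent = -Eg/(2kT) = -0.6/(2*0.02421377) = -12.38964
Step 3: T^(3/2) = 281^1.5 = 4710.42
Step 4: ni = 5e15 * 4710.42 * exp(-12.38964) = 9.80e+13 cm^-3

9.80e+13


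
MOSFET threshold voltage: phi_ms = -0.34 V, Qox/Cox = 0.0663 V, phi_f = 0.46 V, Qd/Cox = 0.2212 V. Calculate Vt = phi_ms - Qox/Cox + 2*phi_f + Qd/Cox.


Step 1: Vt = phi_ms - Qox/Cox + 2*phi_f + Qd/Cox
Step 2: Vt = -0.34 - 0.0663 + 2*0.46 + 0.2212
Step 3: Vt = -0.34 - 0.0663 + 0.92 + 0.2212
Step 4: Vt = 0.7349 V

0.7349


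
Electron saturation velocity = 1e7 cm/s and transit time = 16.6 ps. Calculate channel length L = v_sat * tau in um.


Step 1: tau in seconds = 16.6 ps * 1e-12 = 1.6600e-11 s
Step 2: L = v_sat * tau = 1e7 * 1.6600e-11 = 1.6600e-04 cm
Step 3: L in um = 1.6600e-04 * 1e4 = 1.66 um

1.66


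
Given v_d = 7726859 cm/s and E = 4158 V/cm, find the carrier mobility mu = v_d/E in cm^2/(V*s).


Step 1: mu = v_d / E
Step 2: mu = 7726859 / 4158
Step 3: mu = 1858.31 cm^2/(V*s)

1858.31


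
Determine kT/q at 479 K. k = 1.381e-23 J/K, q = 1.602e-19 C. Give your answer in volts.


Step 1: kT = 1.381e-23 * 479 = 6.61499e-21 J
Step 2: Vt = kT/q = 6.61499e-21 / 1.602e-19
Step 3: Vt = 0.04129 V

0.04129


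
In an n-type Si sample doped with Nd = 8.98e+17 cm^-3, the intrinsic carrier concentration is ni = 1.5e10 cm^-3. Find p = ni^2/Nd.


Step 1: Since Nd >> ni, n ≈ Nd = 8.98e+17 cm^-3
Step 2: p = ni^2 / n = (1.5e10)^2 / 8.98e+17
Step 3: p = 2.25e20 / 8.98e+17 = 2.51e+02 cm^-3

2.51e+02


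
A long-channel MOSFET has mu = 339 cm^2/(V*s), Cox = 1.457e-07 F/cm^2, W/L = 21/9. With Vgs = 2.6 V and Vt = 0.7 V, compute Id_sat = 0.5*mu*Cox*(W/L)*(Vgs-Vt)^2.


Step 1: Overdrive voltage Vov = Vgs - Vt = 2.6 - 0.7 = 1.9 V
Step 2: W/L = 21/9 = 2.33333
Step 3: Id = 0.5 * 339 * 1.457e-07 * 2.33333 * 1.9^2
Step 4: Id = 2.08e-04 A

2.08e-04


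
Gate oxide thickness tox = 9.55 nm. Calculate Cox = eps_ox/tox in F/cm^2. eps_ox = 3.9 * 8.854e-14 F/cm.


Step 1: eps_ox = 3.9 * 8.854e-14 = 3.45306e-13 F/cm
Step 2: tox in cm = 9.55 nm * 1e-7 = 9.5500e-07 cm
Step 3: Cox = 3.45306e-13 / 9.5500e-07 = 3.62e-07 F/cm^2

3.62e-07


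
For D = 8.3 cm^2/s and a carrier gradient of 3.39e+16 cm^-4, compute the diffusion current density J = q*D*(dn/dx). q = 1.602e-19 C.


Step 1: J = q * D * (dn/dx)
Step 2: J = 1.602e-19 * 8.3 * 3.39e+16
Step 3: J = 4.51e-02 A/cm^2

4.51e-02


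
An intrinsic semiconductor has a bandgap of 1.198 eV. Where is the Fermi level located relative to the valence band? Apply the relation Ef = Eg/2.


Step 1: For an intrinsic semiconductor, the Fermi level sits at midgap.
Step 2: Ef = Eg / 2 = 1.198 / 2 = 0.599 eV

0.599


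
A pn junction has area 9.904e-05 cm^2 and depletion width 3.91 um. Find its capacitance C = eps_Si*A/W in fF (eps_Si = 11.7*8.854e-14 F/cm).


Step 1: eps_Si = 11.7 * 8.854e-14 = 1.035918e-12 F/cm
Step 2: W in cm = 3.91 * 1e-4 = 3.91e-04 cm
Step 3: C = 1.035918e-12 * 9.904e-05 / 3.91e-04 = 2.623972e-13 F
Step 4: C = 262.4 fF

262.4


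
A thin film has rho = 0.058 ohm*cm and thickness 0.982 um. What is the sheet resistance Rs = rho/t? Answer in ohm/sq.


Step 1: Convert thickness to cm: t = 0.982 um = 9.8200e-05 cm
Step 2: Rs = rho / t = 0.058 / 9.8200e-05
Step 3: Rs = 590.6 ohm/sq

590.6


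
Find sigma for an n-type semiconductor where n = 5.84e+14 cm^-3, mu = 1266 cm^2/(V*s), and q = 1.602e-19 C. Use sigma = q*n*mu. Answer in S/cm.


Step 1: sigma = q * n * mu
Step 2: sigma = 1.602e-19 * 5.84e+14 * 1266
Step 3: sigma = 1.184e-01 S/cm

1.184e-01


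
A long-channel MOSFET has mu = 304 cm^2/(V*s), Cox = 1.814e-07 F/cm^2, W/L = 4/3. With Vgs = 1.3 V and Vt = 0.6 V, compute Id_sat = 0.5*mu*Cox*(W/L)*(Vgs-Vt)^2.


Step 1: Overdrive voltage Vov = Vgs - Vt = 1.3 - 0.6 = 0.7 V
Step 2: W/L = 4/3 = 1.33333
Step 3: Id = 0.5 * 304 * 1.814e-07 * 1.33333 * 0.7^2
Step 4: Id = 1.80e-05 A

1.80e-05


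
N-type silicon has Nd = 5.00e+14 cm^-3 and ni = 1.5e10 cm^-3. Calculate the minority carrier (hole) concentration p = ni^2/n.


Step 1: Since Nd >> ni, n ≈ Nd = 5.00e+14 cm^-3
Step 2: p = ni^2 / n = (1.5e10)^2 / 5.00e+14
Step 3: p = 2.25e20 / 5.00e+14 = 4.50e+05 cm^-3

4.50e+05


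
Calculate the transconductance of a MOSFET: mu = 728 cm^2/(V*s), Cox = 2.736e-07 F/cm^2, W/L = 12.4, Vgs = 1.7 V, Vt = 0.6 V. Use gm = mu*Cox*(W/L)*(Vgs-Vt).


Step 1: Vov = Vgs - Vt = 1.7 - 0.6 = 1.1 V
Step 2: gm = mu * Cox * (W/L) * Vov
Step 3: gm = 728 * 2.736e-07 * 12.4 * 1.1 = 2.72e-03 S

2.72e-03


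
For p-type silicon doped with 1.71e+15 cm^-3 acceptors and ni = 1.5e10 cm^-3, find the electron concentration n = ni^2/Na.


Step 1: Majority hole concentration p ≈ Na = 1.71e+15 cm^-3
Step 2: n = ni^2 / Na = (1.5e10)^2 / 1.71e+15
Step 3: n = 1.32e+05 cm^-3

1.32e+05


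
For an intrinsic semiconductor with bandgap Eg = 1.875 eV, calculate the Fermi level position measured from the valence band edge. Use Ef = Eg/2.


Step 1: For an intrinsic semiconductor, the Fermi level sits at midgap.
Step 2: Ef = Eg / 2 = 1.875 / 2 = 0.9375 eV

0.9375


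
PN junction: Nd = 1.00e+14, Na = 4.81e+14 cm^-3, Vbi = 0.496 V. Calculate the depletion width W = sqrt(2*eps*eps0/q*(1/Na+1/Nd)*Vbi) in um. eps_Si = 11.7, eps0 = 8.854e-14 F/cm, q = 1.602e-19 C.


Step 1: 1/Na + 1/Nd = 1/4.81e+14 + 1/1.00e+14 = 1.20790e-14
Step 2: 2*eps*eps0/q = 2*11.7*8.854e-14/1.602e-19 = 1.293281e+07
Step 3: W^2 = 1.293281e+07 * 1.20790e-14 * 0.496 = 7.74828e-08
Step 4: W = sqrt(7.74828e-08) = 2.784e-04 cm = 2.784 um

2.784


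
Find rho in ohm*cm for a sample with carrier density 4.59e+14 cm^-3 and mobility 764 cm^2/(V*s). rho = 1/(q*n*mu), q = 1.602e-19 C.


Step 1: sigma = q * n * mu = 1.602e-19 * 4.59e+14 * 764 = 5.61783e-02 S/cm
Step 2: rho = 1 / sigma = 1 / 5.61783e-02 = 17.8 ohm*cm

17.8


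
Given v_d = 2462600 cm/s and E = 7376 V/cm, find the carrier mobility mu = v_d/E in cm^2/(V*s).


Step 1: mu = v_d / E
Step 2: mu = 2462600 / 7376
Step 3: mu = 333.87 cm^2/(V*s)

333.87


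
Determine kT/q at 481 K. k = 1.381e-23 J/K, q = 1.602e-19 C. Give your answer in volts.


Step 1: kT = 1.381e-23 * 481 = 6.64261e-21 J
Step 2: Vt = kT/q = 6.64261e-21 / 1.602e-19
Step 3: Vt = 0.04146 V

0.04146


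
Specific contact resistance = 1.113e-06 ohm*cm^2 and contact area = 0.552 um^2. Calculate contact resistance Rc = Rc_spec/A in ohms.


Step 1: Convert area to cm^2: 0.552 um^2 = 5.5200e-09 cm^2
Step 2: Rc = Rc_spec / A = 1.113e-06 / 5.5200e-09
Step 3: Rc = 2.02e+02 ohms

2.02e+02


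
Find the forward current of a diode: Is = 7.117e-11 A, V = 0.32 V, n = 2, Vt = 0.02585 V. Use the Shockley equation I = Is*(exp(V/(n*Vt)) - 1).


Step 1: V/(n*Vt) = 0.32/(2*0.02585) = 6.1896
Step 2: exp(6.1896) = 4.8765e+02
Step 3: I = 7.117e-11 * (4.8765e+02 - 1) = 3.46e-08 A

3.46e-08


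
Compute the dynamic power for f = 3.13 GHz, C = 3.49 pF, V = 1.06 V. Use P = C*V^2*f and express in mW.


Step 1: V^2 = 1.06^2 = 1.1236 V^2
Step 2: P = C*V^2*f = 3.49e-12 F * 1.1236 * 3.13e9 Hz
Step 3: P = 1.227386932e-02 W
Step 4: P = 12.274 mW

12.274


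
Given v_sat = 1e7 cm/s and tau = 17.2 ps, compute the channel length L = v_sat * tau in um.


Step 1: tau in seconds = 17.2 ps * 1e-12 = 1.7200e-11 s
Step 2: L = v_sat * tau = 1e7 * 1.7200e-11 = 1.7200e-04 cm
Step 3: L in um = 1.7200e-04 * 1e4 = 1.72 um

1.72


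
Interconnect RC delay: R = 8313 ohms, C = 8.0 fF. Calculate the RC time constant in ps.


Step 1: tau = R * C
Step 2: tau = 8313 * 8.0 fF = 8313 * 8.0e-15 F
Step 3: tau = 6.6504e-11 s = 66.504 ps

66.504


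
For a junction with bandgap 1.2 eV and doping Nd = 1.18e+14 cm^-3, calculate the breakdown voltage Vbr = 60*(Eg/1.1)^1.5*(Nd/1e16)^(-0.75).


Step 1: Eg/1.1 = 1.2/1.1 = 1.090909
Step 2: (Eg/1.1)^1.5 = 1.090909^1.5 = 1.139417
Step 3: (Nd/1e16)^(-0.75) = (0.0118)^(-0.75) = 27.931129
Step 4: Vbr = 60 * 1.139417 * 27.931129 = 1909.5 V

1909.5


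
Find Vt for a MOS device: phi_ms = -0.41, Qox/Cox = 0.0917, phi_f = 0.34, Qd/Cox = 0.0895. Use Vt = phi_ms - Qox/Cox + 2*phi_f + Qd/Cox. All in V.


Step 1: Vt = phi_ms - Qox/Cox + 2*phi_f + Qd/Cox
Step 2: Vt = -0.41 - 0.0917 + 2*0.34 + 0.0895
Step 3: Vt = -0.41 - 0.0917 + 0.68 + 0.0895
Step 4: Vt = 0.2678 V

0.2678


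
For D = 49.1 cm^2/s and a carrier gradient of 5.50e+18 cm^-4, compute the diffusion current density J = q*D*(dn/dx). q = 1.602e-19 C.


Step 1: J = q * D * (dn/dx)
Step 2: J = 1.602e-19 * 49.1 * 5.50e+18
Step 3: J = 4.33e+01 A/cm^2

4.33e+01


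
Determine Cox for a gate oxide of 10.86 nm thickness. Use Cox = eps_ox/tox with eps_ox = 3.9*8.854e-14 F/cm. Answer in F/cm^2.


Step 1: eps_ox = 3.9 * 8.854e-14 = 3.45306e-13 F/cm
Step 2: tox in cm = 10.86 nm * 1e-7 = 1.0860e-06 cm
Step 3: Cox = 3.45306e-13 / 1.0860e-06 = 3.18e-07 F/cm^2

3.18e-07


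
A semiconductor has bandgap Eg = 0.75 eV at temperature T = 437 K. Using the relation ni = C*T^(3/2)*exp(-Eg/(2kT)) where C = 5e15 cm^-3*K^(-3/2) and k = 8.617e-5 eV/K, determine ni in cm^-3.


Step 1: Compute kT = 8.617e-5 * 437 = 0.03765629 eV
Step 2: Exponent = -Eg/(2kT) = -0.75/(2*0.03765629) = -9.95850
Step 3: T^(3/2) = 437^1.5 = 9135.29
Step 4: ni = 5e15 * 9135.29 * exp(-9.95850) = 2.16e+15 cm^-3

2.16e+15


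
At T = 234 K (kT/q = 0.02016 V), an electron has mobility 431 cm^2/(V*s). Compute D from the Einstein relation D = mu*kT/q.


Step 1: D = mu * (kT/q)
Step 2: D = 431 * 0.02016
Step 3: D = 8.69 cm^2/s

8.69


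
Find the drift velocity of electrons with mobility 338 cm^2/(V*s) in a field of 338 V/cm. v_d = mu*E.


Step 1: v_d = mu * E
Step 2: v_d = 338 * 338 = 114244
Step 3: v_d = 1.14e+05 cm/s

1.14e+05


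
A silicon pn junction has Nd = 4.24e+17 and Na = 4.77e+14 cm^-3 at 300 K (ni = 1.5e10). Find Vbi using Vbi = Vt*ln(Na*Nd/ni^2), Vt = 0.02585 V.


Step 1: Compute Na*Nd/ni^2 = 4.77e+14 * 4.24e+17 / (1.5e10)^2 = 8.9888e+11
Step 2: ln(8.9888e+11) = 27.5244
Step 3: Vbi = 0.02585 * 27.5244 = 0.712 V

0.712


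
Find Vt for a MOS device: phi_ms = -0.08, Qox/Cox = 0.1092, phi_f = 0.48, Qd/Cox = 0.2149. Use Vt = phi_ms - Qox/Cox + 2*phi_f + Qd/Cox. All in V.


Step 1: Vt = phi_ms - Qox/Cox + 2*phi_f + Qd/Cox
Step 2: Vt = -0.08 - 0.1092 + 2*0.48 + 0.2149
Step 3: Vt = -0.08 - 0.1092 + 0.96 + 0.2149
Step 4: Vt = 0.9857 V

0.9857


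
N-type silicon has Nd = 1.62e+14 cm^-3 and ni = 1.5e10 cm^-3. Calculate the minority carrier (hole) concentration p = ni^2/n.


Step 1: Since Nd >> ni, n ≈ Nd = 1.62e+14 cm^-3
Step 2: p = ni^2 / n = (1.5e10)^2 / 1.62e+14
Step 3: p = 2.25e20 / 1.62e+14 = 1.39e+06 cm^-3

1.39e+06


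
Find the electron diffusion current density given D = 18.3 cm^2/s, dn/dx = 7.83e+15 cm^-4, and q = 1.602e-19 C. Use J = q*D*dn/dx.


Step 1: J = q * D * (dn/dx)
Step 2: J = 1.602e-19 * 18.3 * 7.83e+15
Step 3: J = 2.30e-02 A/cm^2

2.30e-02


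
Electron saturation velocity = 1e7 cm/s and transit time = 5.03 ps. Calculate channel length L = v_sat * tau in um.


Step 1: tau in seconds = 5.03 ps * 1e-12 = 5.0300e-12 s
Step 2: L = v_sat * tau = 1e7 * 5.0300e-12 = 5.0300e-05 cm
Step 3: L in um = 5.0300e-05 * 1e4 = 0.503 um

0.503


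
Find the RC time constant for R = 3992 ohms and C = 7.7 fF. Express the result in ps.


Step 1: tau = R * C
Step 2: tau = 3992 * 7.7 fF = 3992 * 7.7e-15 F
Step 3: tau = 3.07384e-11 s = 30.7384 ps

30.7384


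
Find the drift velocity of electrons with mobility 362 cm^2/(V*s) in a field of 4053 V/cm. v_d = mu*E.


Step 1: v_d = mu * E
Step 2: v_d = 362 * 4053 = 1467186
Step 3: v_d = 1.47e+06 cm/s

1.47e+06


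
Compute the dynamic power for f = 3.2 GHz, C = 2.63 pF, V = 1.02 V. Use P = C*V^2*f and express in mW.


Step 1: V^2 = 1.02^2 = 1.0404 V^2
Step 2: P = C*V^2*f = 2.63e-12 F * 1.0404 * 3.2e9 Hz
Step 3: P = 8.7560064e-03 W
Step 4: P = 8.756 mW

8.756


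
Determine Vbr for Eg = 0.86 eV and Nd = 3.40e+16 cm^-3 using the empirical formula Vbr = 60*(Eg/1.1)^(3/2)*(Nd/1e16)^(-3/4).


Step 1: Eg/1.1 = 0.86/1.1 = 0.781818
Step 2: (Eg/1.1)^1.5 = 0.781818^1.5 = 0.691287
Step 3: (Nd/1e16)^(-0.75) = (3.4)^(-0.75) = 0.399384
Step 4: Vbr = 60 * 0.691287 * 0.399384 = 16.6 V

16.6


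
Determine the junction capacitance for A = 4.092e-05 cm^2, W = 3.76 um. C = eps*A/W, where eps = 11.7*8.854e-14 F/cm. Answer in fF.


Step 1: eps_Si = 11.7 * 8.854e-14 = 1.035918e-12 F/cm
Step 2: W in cm = 3.76 * 1e-4 = 3.76e-04 cm
Step 3: C = 1.035918e-12 * 4.092e-05 / 3.76e-04 = 1.127387e-13 F
Step 4: C = 112.74 fF

112.74


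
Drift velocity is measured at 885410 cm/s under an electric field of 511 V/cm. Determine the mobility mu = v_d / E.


Step 1: mu = v_d / E
Step 2: mu = 885410 / 511
Step 3: mu = 1732.7 cm^2/(V*s)

1732.7


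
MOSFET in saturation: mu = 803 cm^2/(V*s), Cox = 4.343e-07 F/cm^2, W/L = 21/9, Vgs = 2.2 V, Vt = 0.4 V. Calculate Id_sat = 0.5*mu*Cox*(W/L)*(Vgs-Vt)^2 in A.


Step 1: Overdrive voltage Vov = Vgs - Vt = 2.2 - 0.4 = 1.8 V
Step 2: W/L = 21/9 = 2.33333
Step 3: Id = 0.5 * 803 * 4.343e-07 * 2.33333 * 1.8^2
Step 4: Id = 1.32e-03 A

1.32e-03


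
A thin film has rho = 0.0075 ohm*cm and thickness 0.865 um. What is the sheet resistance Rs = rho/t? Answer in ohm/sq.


Step 1: Convert thickness to cm: t = 0.865 um = 8.6500e-05 cm
Step 2: Rs = rho / t = 0.0075 / 8.6500e-05
Step 3: Rs = 86.7 ohm/sq

86.7


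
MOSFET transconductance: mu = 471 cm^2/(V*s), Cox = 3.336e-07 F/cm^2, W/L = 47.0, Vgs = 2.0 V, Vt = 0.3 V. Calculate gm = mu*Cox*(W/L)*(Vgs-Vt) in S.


Step 1: Vov = Vgs - Vt = 2.0 - 0.3 = 1.7 V
Step 2: gm = mu * Cox * (W/L) * Vov
Step 3: gm = 471 * 3.336e-07 * 47.0 * 1.7 = 1.26e-02 S

1.26e-02


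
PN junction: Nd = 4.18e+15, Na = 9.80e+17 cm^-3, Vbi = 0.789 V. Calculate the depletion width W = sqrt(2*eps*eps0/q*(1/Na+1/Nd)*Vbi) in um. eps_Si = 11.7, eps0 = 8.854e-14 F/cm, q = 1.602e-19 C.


Step 1: 1/Na + 1/Nd = 1/9.80e+17 + 1/4.18e+15 = 2.40255e-16
Step 2: 2*eps*eps0/q = 2*11.7*8.854e-14/1.602e-19 = 1.293281e+07
Step 3: W^2 = 1.293281e+07 * 2.40255e-16 * 0.789 = 2.45156e-09
Step 4: W = sqrt(2.45156e-09) = 4.951e-05 cm = 0.4951 um

0.4951


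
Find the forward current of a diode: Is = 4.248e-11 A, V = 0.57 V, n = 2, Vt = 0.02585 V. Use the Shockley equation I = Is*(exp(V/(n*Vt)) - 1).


Step 1: V/(n*Vt) = 0.57/(2*0.02585) = 11.0251
Step 2: exp(11.0251) = 6.1396e+04
Step 3: I = 4.248e-11 * (6.1396e+04 - 1) = 2.61e-06 A

2.61e-06


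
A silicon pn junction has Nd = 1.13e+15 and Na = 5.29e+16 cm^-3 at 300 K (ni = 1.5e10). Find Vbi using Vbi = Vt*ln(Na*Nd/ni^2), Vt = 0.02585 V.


Step 1: Compute Na*Nd/ni^2 = 5.29e+16 * 1.13e+15 / (1.5e10)^2 = 2.6568e+11
Step 2: ln(2.6568e+11) = 26.3056
Step 3: Vbi = 0.02585 * 26.3056 = 0.68 V

0.68


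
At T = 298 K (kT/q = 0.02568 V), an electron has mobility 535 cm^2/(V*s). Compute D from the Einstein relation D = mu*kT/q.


Step 1: D = mu * (kT/q)
Step 2: D = 535 * 0.02568
Step 3: D = 13.74 cm^2/s

13.74


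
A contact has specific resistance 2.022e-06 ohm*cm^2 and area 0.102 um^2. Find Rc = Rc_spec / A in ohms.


Step 1: Convert area to cm^2: 0.102 um^2 = 1.0200e-09 cm^2
Step 2: Rc = Rc_spec / A = 2.022e-06 / 1.0200e-09
Step 3: Rc = 1.98e+03 ohms

1.98e+03


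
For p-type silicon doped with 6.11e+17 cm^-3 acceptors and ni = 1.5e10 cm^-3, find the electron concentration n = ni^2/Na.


Step 1: Majority hole concentration p ≈ Na = 6.11e+17 cm^-3
Step 2: n = ni^2 / Na = (1.5e10)^2 / 6.11e+17
Step 3: n = 3.68e+02 cm^-3

3.68e+02


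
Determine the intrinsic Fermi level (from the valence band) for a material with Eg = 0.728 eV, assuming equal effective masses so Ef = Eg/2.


Step 1: For an intrinsic semiconductor, the Fermi level sits at midgap.
Step 2: Ef = Eg / 2 = 0.728 / 2 = 0.364 eV

0.364


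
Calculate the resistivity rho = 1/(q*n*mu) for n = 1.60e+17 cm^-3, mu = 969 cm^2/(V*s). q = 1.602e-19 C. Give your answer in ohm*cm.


Step 1: sigma = q * n * mu = 1.602e-19 * 1.60e+17 * 969 = 2.48374e+01 S/cm
Step 2: rho = 1 / sigma = 1 / 2.48374e+01 = 0.04026 ohm*cm

0.04026


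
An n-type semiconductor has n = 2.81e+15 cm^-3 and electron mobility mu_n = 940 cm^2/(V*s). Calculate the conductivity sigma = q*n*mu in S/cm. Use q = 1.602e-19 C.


Step 1: sigma = q * n * mu
Step 2: sigma = 1.602e-19 * 2.81e+15 * 940
Step 3: sigma = 4.232e-01 S/cm

4.232e-01


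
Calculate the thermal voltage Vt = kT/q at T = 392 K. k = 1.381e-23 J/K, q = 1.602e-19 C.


Step 1: kT = 1.381e-23 * 392 = 5.41352e-21 J
Step 2: Vt = kT/q = 5.41352e-21 / 1.602e-19
Step 3: Vt = 0.03379 V

0.03379


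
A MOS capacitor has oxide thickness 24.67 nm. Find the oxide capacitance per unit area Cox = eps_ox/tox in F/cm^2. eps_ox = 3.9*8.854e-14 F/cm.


Step 1: eps_ox = 3.9 * 8.854e-14 = 3.45306e-13 F/cm
Step 2: tox in cm = 24.67 nm * 1e-7 = 2.4670e-06 cm
Step 3: Cox = 3.45306e-13 / 2.4670e-06 = 1.40e-07 F/cm^2

1.40e-07
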